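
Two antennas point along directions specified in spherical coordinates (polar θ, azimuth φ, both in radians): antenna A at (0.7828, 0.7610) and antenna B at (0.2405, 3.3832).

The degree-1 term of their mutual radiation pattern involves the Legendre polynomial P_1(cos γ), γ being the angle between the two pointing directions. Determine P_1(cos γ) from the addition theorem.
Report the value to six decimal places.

Expand P_1 via completeness: Σ_{m} conj(Y_{1,m}) at Ω₁ times Y_{1,m} at Ω₂ —
  m=-1: 0.17645 + 0.16804j × -0.07990 + 0.01969j = -0.01741 - 0.00995j  (running Σ = -0.01741 - 0.00995j)
  m=0: 0.34639 + 0.00000j × 0.47454 + 0.00000j = 0.16438 + 0.00000j  (running Σ = 0.14697 - 0.00995j)
  m=1: -0.17645 + 0.16804j × 0.07990 + 0.01969j = -0.01741 + 0.00995j  (running Σ = 0.12956 + 0.00000j)
Σ over m = 0.12956 + 0.00000j; ×(4π/3) → 0.54271 + 0.00000j. Real part: 0.542705

0.542705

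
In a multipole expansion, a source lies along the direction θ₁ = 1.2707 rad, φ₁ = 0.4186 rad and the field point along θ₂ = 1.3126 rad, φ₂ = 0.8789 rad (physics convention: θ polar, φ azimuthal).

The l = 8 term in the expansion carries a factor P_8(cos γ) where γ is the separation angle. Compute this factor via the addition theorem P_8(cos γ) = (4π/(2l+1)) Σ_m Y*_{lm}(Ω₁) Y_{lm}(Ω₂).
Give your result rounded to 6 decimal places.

Expand P_8 via completeness: Σ_{m} conj(Y_{8,m}) at Ω₁ times Y_{8,m} at Ω₂ —
  term(m=-8) = (-0.120641, 0.072448)   from Y*(Ω₁)=(-0.349885, -0.073554), Y(Ω₂)=(0.288521, -0.267717)
  term(m=-7) = (-0.183404, 0.014797)   from Y*(Ω₁)=(-0.432692, 0.092855), Y(Ω₂)=(0.412223, 0.054264)
  term(m=-6) = (0.000560, 0.000223)   from Y*(Ω₁)=(-0.071852, 0.052387), Y(Ω₂)=(-0.003606, -0.005739)
  term(m=-5) = (-0.076481, -0.085340)   from Y*(Ω₁)=(0.161143, -0.280009), Y(Ω₂)=(0.110870, -0.336940)
  term(m=-4) = (-0.007228, -0.026076)   from Y*(Ω₁)=(0.022602, -0.217378), Y(Ω₂)=(0.115255, -0.045235)
  term(m=-3) = (0.012921, -0.067223)   from Y*(Ω₁)=(0.071540, 0.219551), Y(Ω₂)=(-0.259460, -0.143396)
  term(m=-2) = (0.027803, -0.036558)   from Y*(Ω₁)=(0.174852, 0.193976), Y(Ω₂)=(-0.032697, -0.172806)
  term(m=-1) = (0.044169, -0.021900)   from Y*(Ω₁)=(-0.169560, -0.075436), Y(Ω₂)=(-0.169483, 0.204559)
  term(m=+0) = (0.051483, 0.000000)   from Y*(Ω₁)=(-0.271034, -0.000000), Y(Ω₂)=(-0.189948, 0.000000)
  term(m=+1) = (0.044169, 0.021900)   from Y*(Ω₁)=(0.169560, -0.075436), Y(Ω₂)=(0.169483, 0.204559)
  term(m=+2) = (0.027803, 0.036558)   from Y*(Ω₁)=(0.174852, -0.193976), Y(Ω₂)=(-0.032697, 0.172806)
  term(m=+3) = (0.012921, 0.067223)   from Y*(Ω₁)=(-0.071540, 0.219551), Y(Ω₂)=(0.259460, -0.143396)
  term(m=+4) = (-0.007228, 0.026076)   from Y*(Ω₁)=(0.022602, 0.217378), Y(Ω₂)=(0.115255, 0.045235)
  term(m=+5) = (-0.076481, 0.085340)   from Y*(Ω₁)=(-0.161143, -0.280009), Y(Ω₂)=(-0.110870, -0.336940)
  term(m=+6) = (0.000560, -0.000223)   from Y*(Ω₁)=(-0.071852, -0.052387), Y(Ω₂)=(-0.003606, 0.005739)
  term(m=+7) = (-0.183404, -0.014797)   from Y*(Ω₁)=(0.432692, 0.092855), Y(Ω₂)=(-0.412223, 0.054264)
  term(m=+8) = (-0.120641, -0.072448)   from Y*(Ω₁)=(-0.349885, 0.073554), Y(Ω₂)=(0.288521, 0.267717)
Accumulated sum (-0.553120, 0.000000); after 4π/(2l+1) scaling, (-0.408865, 0.000000) ⇒ P_8 = -0.408865

-0.408865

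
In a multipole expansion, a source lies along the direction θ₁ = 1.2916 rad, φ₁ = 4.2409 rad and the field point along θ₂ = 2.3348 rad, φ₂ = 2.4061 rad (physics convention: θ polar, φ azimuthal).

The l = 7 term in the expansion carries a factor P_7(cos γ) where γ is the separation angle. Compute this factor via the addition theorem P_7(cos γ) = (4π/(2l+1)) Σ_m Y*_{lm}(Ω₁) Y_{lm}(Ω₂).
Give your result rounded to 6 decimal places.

Addition theorem: P_7(cos γ) = (4π/15) Σ_m Y*_{lm}(Ω₁) Y_{lm}(Ω₂), m = −7…7:
  m=-7: -0.059986-0.374493i × -0.021615+0.046387i = +0.018668+0.005312i  (running Σ = +0.018668+0.005312i)
  m=-6: +0.387107+0.125137i × +0.054117+0.175297i = -0.000987+0.074631i  (running Σ = +0.017681+0.079943i)
  m=-5: +0.002701-0.002708i × +0.323390+0.192039i = +0.001394-0.000357i  (running Σ = +0.019075+0.079586i)
  m=-4: +0.107735+0.330448i × +0.435847-0.088179i = +0.076094+0.134525i  (running Σ = +0.095169+0.214111i)
  m=-3: -0.115289-0.018171i × +0.103085-0.139710i = -0.014423+0.014234i  (running Σ = +0.080746+0.228345i)
  m=-2: -0.174837+0.240895i × +0.027501+0.274618i = -0.070963-0.041388i  (running Σ = +0.009783+0.186956i)
  m=-1: -0.072109-0.141435i × +0.230612+0.208671i = +0.012884-0.047664i  (running Σ = +0.022667+0.139293i)
  m=0: -0.280128-0.000000i × -0.191381+0.000000i = +0.053611+0.000000i  (running Σ = +0.076279+0.139293i)
  m=1: +0.072109-0.141435i × -0.230612+0.208671i = +0.012884+0.047664i  (running Σ = +0.089163+0.186956i)
  m=2: -0.174837-0.240895i × +0.027501-0.274618i = -0.070963+0.041388i  (running Σ = +0.018200+0.228345i)
  m=3: +0.115289-0.018171i × -0.103085-0.139710i = -0.014423-0.014234i  (running Σ = +0.003777+0.214111i)
  m=4: +0.107735-0.330448i × +0.435847+0.088179i = +0.076094-0.134525i  (running Σ = +0.079871+0.079586i)
  m=5: -0.002701-0.002708i × -0.323390+0.192039i = +0.001394+0.000357i  (running Σ = +0.081265+0.079943i)
  m=6: +0.387107-0.125137i × +0.054117-0.175297i = -0.000987-0.074631i  (running Σ = +0.080278+0.005312i)
  m=7: +0.059986-0.374493i × +0.021615+0.046387i = +0.018668-0.005312i  (running Σ = +0.098946-0.000000i)
Total Σ_m = +0.098946-0.000000i. Multiply by 0.837758: +0.082893-0.000000i. P_7(cos γ) = 0.082893

0.082893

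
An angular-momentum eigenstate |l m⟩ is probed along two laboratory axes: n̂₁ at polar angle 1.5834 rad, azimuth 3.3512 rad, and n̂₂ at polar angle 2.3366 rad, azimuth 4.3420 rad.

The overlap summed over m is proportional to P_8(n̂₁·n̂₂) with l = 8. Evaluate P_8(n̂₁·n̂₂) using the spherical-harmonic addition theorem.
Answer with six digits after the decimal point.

-0.263557

Expand P_8 via completeness: Σ_{m} conj(Y_{8,m}) at Ω₁ times Y_{8,m} at Ω₂ —
  [-8]  conj(Y_{8,-8})(Ω₁) = -0.054531+0.512207i ; Y_{8,-8}(Ω₂) = -0.036971+0.006670i ; Δ = -0.001400-0.019300i
  [-7]  conj(Y_{8,-7})(Ω₁) = +0.002684+0.025831i ; Y_{8,-7}(Ω₂) = -0.075385-0.123269i ; Δ = +0.002982-0.002278i
  [-6]  conj(Y_{8,-6})(Ω₁) = -0.115627-0.357086i ; Y_{8,-6}(Ω₂) = +0.198718-0.260569i ; Δ = -0.116023-0.040831i
  [-5]  conj(Y_{8,-5})(Ω₁) = -0.015332-0.026607i ; Y_{8,-5}(Ω₂) = +0.443220+0.128001i ; Δ = -0.003390-0.013755i
  [-4]  conj(Y_{8,-4})(Ω₁) = +0.225187+0.250433i ; Y_{8,-4}(Ω₂) = +0.028577+0.319378i ; Δ = -0.073548+0.079077i
  [-3]  conj(Y_{8,-3})(Ω₁) = +0.026665+0.019394i ; Y_{8,-3}(Ω₂) = +0.099514-0.049258i ; Δ = +0.003609+0.000616i
  [-2]  conj(Y_{8,-2})(Ω₁) = -0.293029-0.130583i ; Y_{8,-2}(Ω₂) = +0.283803+0.259543i ; Δ = -0.049271-0.113113i
  [-1]  conj(Y_{8,-1})(Ω₁) = -0.033207-0.007064i ; Y_{8,-1}(Ω₂) = -0.024970+0.064303i ; Δ = +0.001283-0.001959i
  [+0]  conj(Y_{8,0})(Ω₁) = +0.316220-0.000000i ; Y_{8,0}(Ω₂) = +0.363573+0.000000i ; Δ = +0.114969+0.000000i
  [+1]  conj(Y_{8,1})(Ω₁) = +0.033207-0.007064i ; Y_{8,1}(Ω₂) = +0.024970+0.064303i ; Δ = +0.001283+0.001959i
  [+2]  conj(Y_{8,2})(Ω₁) = -0.293029+0.130583i ; Y_{8,2}(Ω₂) = +0.283803-0.259543i ; Δ = -0.049271+0.113113i
  [+3]  conj(Y_{8,3})(Ω₁) = -0.026665+0.019394i ; Y_{8,3}(Ω₂) = -0.099514-0.049258i ; Δ = +0.003609-0.000616i
  [+4]  conj(Y_{8,4})(Ω₁) = +0.225187-0.250433i ; Y_{8,4}(Ω₂) = +0.028577-0.319378i ; Δ = -0.073548-0.079077i
  [+5]  conj(Y_{8,5})(Ω₁) = +0.015332-0.026607i ; Y_{8,5}(Ω₂) = -0.443220+0.128001i ; Δ = -0.003390+0.013755i
  [+6]  conj(Y_{8,6})(Ω₁) = -0.115627+0.357086i ; Y_{8,6}(Ω₂) = +0.198718+0.260569i ; Δ = -0.116023+0.040831i
  [+7]  conj(Y_{8,7})(Ω₁) = -0.002684+0.025831i ; Y_{8,7}(Ω₂) = +0.075385-0.123269i ; Δ = +0.002982+0.002278i
  [+8]  conj(Y_{8,8})(Ω₁) = -0.054531-0.512207i ; Y_{8,8}(Ω₂) = -0.036971-0.006670i ; Δ = -0.001400+0.019300i
Accumulated sum -0.356545+0.000000i; after 4π/(2l+1) scaling, -0.263557+0.000000i ⇒ P_8 = -0.263557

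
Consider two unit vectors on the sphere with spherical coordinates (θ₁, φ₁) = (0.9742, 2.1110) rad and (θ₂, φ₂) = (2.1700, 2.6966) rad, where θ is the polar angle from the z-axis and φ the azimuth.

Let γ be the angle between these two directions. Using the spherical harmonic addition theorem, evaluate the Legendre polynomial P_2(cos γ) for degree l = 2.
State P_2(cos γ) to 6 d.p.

-0.404407

Addition theorem: P_2(cos γ) = (4π/5) Σ_m Y*_{lm}(Ω₁) Y_{lm}(Ω₂), m = −2…2:
  [-2]  conj(Y_{2,-2})(Ω₁) = (-0.124499, -0.233192) ; Y_{2,-2}(Ω₂) = (0.165795, 0.204685) ; Δ = (0.027090, -0.064145)
  [-1]  conj(Y_{2,-1})(Ω₁) = (-0.184669, 0.307933) ; Y_{2,-1}(Ω₂) = (0.324760, 0.154876) ; Δ = (-0.107664, 0.071403)
  [+0]  conj(Y_{2,0})(Ω₁) = (-0.016729, -0.000000) ; Y_{2,0}(Ω₂) = (-0.014433, 0.000000) ; Δ = (0.000241, 0.000000)
  [+1]  conj(Y_{2,1})(Ω₁) = (0.184669, 0.307933) ; Y_{2,1}(Ω₂) = (-0.324760, 0.154876) ; Δ = (-0.107664, -0.071403)
  [+2]  conj(Y_{2,2})(Ω₁) = (-0.124499, 0.233192) ; Y_{2,2}(Ω₂) = (0.165795, -0.204685) ; Δ = (0.027090, 0.064145)
Accumulated sum (-0.160908, 0.000000); after 4π/(2l+1) scaling, (-0.404407, 0.000000) ⇒ P_2 = -0.404407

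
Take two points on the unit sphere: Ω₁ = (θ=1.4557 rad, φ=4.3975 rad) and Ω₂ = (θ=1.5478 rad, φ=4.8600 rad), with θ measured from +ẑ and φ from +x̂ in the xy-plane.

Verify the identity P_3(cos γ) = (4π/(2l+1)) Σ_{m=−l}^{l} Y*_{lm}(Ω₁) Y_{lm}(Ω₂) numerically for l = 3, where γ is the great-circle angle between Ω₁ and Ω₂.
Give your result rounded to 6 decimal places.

0.433761

Expand P_3 via completeness: Σ_{m} conj(Y_{3,m}) at Ω₁ times Y_{3,m} at Ω₂ —
  [-3]  conj(Y_{3,-3})(Ω₁) = (0.331411, 0.239678) ; Y_{3,-3}(Ω₂) = (-0.178639, -0.376680) ; Δ = (0.031079, -0.167652)
  [-2]  conj(Y_{3,-2})(Ω₁) = (-0.093600, 0.068214) ; Y_{3,-2}(Ω₂) = (-0.022471, 0.006834) ; Δ = (0.001637, -0.002172)
  [-1]  conj(Y_{3,-1})(Ω₁) = (0.092873, 0.285127) ; Y_{3,-1}(Ω₂) = (-0.047394, -0.318736) ; Δ = (0.086479, -0.043115)
  [+0]  conj(Y_{3,0})(Ω₁) = (-0.125743, -0.000000) ; Y_{3,0}(Ω₂) = (-0.025720, 0.000000) ; Δ = (0.003234, 0.000000)
  [+1]  conj(Y_{3,1})(Ω₁) = (-0.092873, 0.285127) ; Y_{3,1}(Ω₂) = (0.047394, -0.318736) ; Δ = (0.086479, 0.043115)
  [+2]  conj(Y_{3,2})(Ω₁) = (-0.093600, -0.068214) ; Y_{3,2}(Ω₂) = (-0.022471, -0.006834) ; Δ = (0.001637, 0.002172)
  [+3]  conj(Y_{3,3})(Ω₁) = (-0.331411, 0.239678) ; Y_{3,3}(Ω₂) = (0.178639, -0.376680) ; Δ = (0.031079, 0.167652)
Σ over m = (0.241623, 0.000000); ×(4π/7) → (0.433761, 0.000000). Real part: 0.433761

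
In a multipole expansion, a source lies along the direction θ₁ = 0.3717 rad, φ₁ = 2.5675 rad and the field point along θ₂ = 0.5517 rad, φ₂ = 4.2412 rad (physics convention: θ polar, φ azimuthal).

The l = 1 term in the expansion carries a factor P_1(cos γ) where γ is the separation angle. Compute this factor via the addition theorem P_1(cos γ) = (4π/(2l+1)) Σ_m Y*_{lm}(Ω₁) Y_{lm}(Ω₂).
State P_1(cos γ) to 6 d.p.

Term-by-term m-sum for l=1 (normalisation 4π/3 = 4.188790):
  term(m=-1) = -0.002334-0.022603i   from Y*(Ω₁)=-0.105367+0.068147i, Y(Ω₂)=-0.082203+0.161353i
  term(m=+0) = +0.189429+0.000000i   from Y*(Ω₁)=+0.455236-0.000000i, Y(Ω₂)=+0.416111+0.000000i
  term(m=+1) = -0.002334+0.022603i   from Y*(Ω₁)=+0.105367+0.068147i, Y(Ω₂)=+0.082203+0.161353i
Accumulated sum +0.184760+0.000000i; after 4π/(2l+1) scaling, +0.773923+0.000000i ⇒ P_1 = 0.773923

0.773923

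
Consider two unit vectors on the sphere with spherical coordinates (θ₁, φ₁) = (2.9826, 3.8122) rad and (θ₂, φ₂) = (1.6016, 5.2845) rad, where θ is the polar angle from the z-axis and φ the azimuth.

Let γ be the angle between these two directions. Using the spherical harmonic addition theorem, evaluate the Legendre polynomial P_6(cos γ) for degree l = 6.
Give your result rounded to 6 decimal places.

-0.298718

Addition theorem: P_6(cos γ) = (4π/13) Σ_m Y*_{lm}(Ω₁) Y_{lm}(Ω₂), m = −6…6:
  m=-6: -0.000005-0.000006i × +0.461448-0.138242i = -0.000003-0.000002i  (running Σ = -0.000003-0.000002i)
  m=-5: -0.000161-0.000034i × -0.014261+0.049401i = +0.000004-0.000007i  (running Σ = +0.000001-0.000009i)
  m=-4: -0.001954+0.000966i × +0.231736+0.265474i = -0.000709-0.000295i  (running Σ = -0.000708-0.000304i)
  m=-3: -0.008416+0.017830i × -0.059258+0.008686i = +0.000344-0.001130i  (running Σ = -0.000365-0.001434i)
  m=-2: +0.027529+0.117796i × -0.132335+0.291179i = -0.037943-0.007573i  (running Σ = -0.038307-0.009007i)
  m=-1: +0.359163+0.284904i × -0.034136-0.053011i = +0.002842-0.028765i  (running Σ = -0.035465-0.037772i)
  m=0: +0.764275-0.000000i × -0.311533+0.000000i = -0.238096+0.000000i  (running Σ = -0.273561-0.037772i)
  m=1: -0.359163+0.284904i × +0.034136-0.053011i = +0.002842+0.028765i  (running Σ = -0.270719-0.009007i)
  m=2: +0.027529-0.117796i × -0.132335-0.291179i = -0.037943+0.007573i  (running Σ = -0.308662-0.001434i)
  m=3: +0.008416+0.017830i × +0.059258+0.008686i = +0.000344+0.001130i  (running Σ = -0.308318-0.000304i)
  m=4: -0.001954-0.000966i × +0.231736-0.265474i = -0.000709+0.000295i  (running Σ = -0.309027-0.000009i)
  m=5: +0.000161-0.000034i × +0.014261+0.049401i = +0.000004+0.000007i  (running Σ = -0.309023-0.000002i)
  m=6: -0.000005+0.000006i × +0.461448+0.138242i = -0.000003+0.000002i  (running Σ = -0.309026-0.000000i)
Σ over m = -0.309026-0.000000i; ×(4π/13) → -0.298718-0.000000i. Real part: -0.298718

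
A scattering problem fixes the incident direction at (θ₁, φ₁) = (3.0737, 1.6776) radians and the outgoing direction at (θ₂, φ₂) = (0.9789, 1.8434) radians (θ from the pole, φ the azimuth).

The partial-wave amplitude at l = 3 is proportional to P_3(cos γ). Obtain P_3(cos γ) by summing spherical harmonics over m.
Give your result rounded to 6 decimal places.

Expand P_3 via completeness: Σ_{m} conj(Y_{3,m}) at Ω₁ times Y_{3,m} at Ω₂ —
  m=-3: 0.00004 - 0.00012j × 0.17399 + 0.16307j = 0.00003 - 0.00001j  (running Σ = 0.00003 - 0.00001j)
  m=-2: 0.00459 + 0.00099j × -0.33577 + 0.20365j = -0.00174 + 0.00060j  (running Σ = -0.00172 + 0.00059j)
  m=-1: -0.00929 + 0.08670j × -0.04018 - 0.14373j = 0.01283 - 0.00215j  (running Σ = 0.01112 - 0.00156j)
  m=0: -0.73607 + 0.00000j × -0.30056 + 0.00000j = 0.22123 + 0.00000j  (running Σ = 0.23235 - 0.00156j)
  m=1: 0.00929 + 0.08670j × 0.04018 - 0.14373j = 0.01283 + 0.00215j  (running Σ = 0.24518 + 0.00059j)
  m=2: 0.00459 - 0.00099j × -0.33577 - 0.20365j = -0.00174 - 0.00060j  (running Σ = 0.24344 - 0.00001j)
  m=3: -0.00004 - 0.00012j × -0.17399 + 0.16307j = 0.00003 + 0.00001j  (running Σ = 0.24347 + 0.00000j)
Accumulated sum 0.24347 + 0.00000j; after 4π/(2l+1) scaling, 0.43707 + 0.00000j ⇒ P_3 = 0.437074

0.437074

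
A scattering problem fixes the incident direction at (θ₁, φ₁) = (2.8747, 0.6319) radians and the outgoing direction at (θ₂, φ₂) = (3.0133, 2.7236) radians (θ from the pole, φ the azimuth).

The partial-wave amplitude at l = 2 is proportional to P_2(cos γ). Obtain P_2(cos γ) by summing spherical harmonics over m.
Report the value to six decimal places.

Expand P_2 via completeness: Σ_{m} conj(Y_{2,m}) at Ω₁ times Y_{2,m} at Ω₂ —
  [-2]  conj(Y_{2,-2})(Ω₁) = 0.00812 + 0.02561j ; Y_{2,-2}(Ω₂) = 0.00424 + 0.00469j ; Δ = -0.00009 + 0.00015j
  [-1]  conj(Y_{2,-1})(Ω₁) = -0.15859 - 0.11609j ; Y_{2,-1}(Ω₂) = 0.08959 + 0.03979j ; Δ = -0.00959 - 0.01671j
  [+0]  conj(Y_{2,0})(Ω₁) = 0.56497 + 0.00000j ; Y_{2,0}(Ω₂) = 0.61530 + 0.00000j ; Δ = 0.34762 + 0.00000j
  [+1]  conj(Y_{2,1})(Ω₁) = 0.15859 - 0.11609j ; Y_{2,1}(Ω₂) = -0.08959 + 0.03979j ; Δ = -0.00959 + 0.01671j
  [+2]  conj(Y_{2,2})(Ω₁) = 0.00812 - 0.02561j ; Y_{2,2}(Ω₂) = 0.00424 - 0.00469j ; Δ = -0.00009 - 0.00015j
Accumulated sum 0.32828 + 0.00000j; after 4π/(2l+1) scaling, 0.82505 + 0.00000j ⇒ P_2 = 0.825048

0.825048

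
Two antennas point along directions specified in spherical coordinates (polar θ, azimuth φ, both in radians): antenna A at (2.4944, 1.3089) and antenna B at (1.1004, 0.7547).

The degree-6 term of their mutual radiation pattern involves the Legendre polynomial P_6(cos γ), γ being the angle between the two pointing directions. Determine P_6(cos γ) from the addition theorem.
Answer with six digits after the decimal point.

Addition theorem: P_6(cos γ) = (4π/13) Σ_m Y*_{lm}(Ω₁) Y_{lm}(Ω₂), m = −6…6:
  [-6]  conj(Y_{6,-6})(Ω₁) = (0.000014, 0.023212) ; Y_{6,-6}(Ω₂) = (-0.044384, 0.238241) ; Δ = (-0.005531, -0.001027)
  [-5]  conj(Y_{6,-5})(Ω₁) = (-0.102778, -0.027486) ; Y_{6,-5}(Ω₂) = (-0.344428, 0.252135) ; Δ = (0.042330, -0.016447)
  [-4]  conj(Y_{6,-4})(Ω₁) = (0.141392, -0.245118) ; Y_{6,-4}(Ω₂) = (-0.281612, -0.034755) ; Δ = (-0.048337, 0.064114)
  [-3]  conj(Y_{6,-3})(Ω₁) = (0.322362, 0.322174) ; Y_{6,-3}(Ω₂) = (0.098933, 0.119067) ; Δ = (-0.006468, 0.070256)
  [-2]  conj(Y_{6,-2})(Ω₁) = (-0.298490, 0.172410) ; Y_{6,-2}(Ω₂) = (-0.020723, 0.337102) ; Δ = (-0.051934, -0.104195)
  [-1]  conj(Y_{6,-1})(Ω₁) = (0.037261, 0.139004) ; Y_{6,-1}(Ω₂) = (0.027865, -0.026204) ; Δ = (0.004681, 0.002897)
  [+0]  conj(Y_{6,0})(Ω₁) = (-0.395161, -0.000000) ; Y_{6,0}(Ω₂) = (0.335601, 0.000000) ; Δ = (-0.132616, -0.000000)
  [+1]  conj(Y_{6,1})(Ω₁) = (-0.037261, 0.139004) ; Y_{6,1}(Ω₂) = (-0.027865, -0.026204) ; Δ = (0.004681, -0.002897)
  [+2]  conj(Y_{6,2})(Ω₁) = (-0.298490, -0.172410) ; Y_{6,2}(Ω₂) = (-0.020723, -0.337102) ; Δ = (-0.051934, 0.104195)
  [+3]  conj(Y_{6,3})(Ω₁) = (-0.322362, 0.322174) ; Y_{6,3}(Ω₂) = (-0.098933, 0.119067) ; Δ = (-0.006468, -0.070256)
  [+4]  conj(Y_{6,4})(Ω₁) = (0.141392, 0.245118) ; Y_{6,4}(Ω₂) = (-0.281612, 0.034755) ; Δ = (-0.048337, -0.064114)
  [+5]  conj(Y_{6,5})(Ω₁) = (0.102778, -0.027486) ; Y_{6,5}(Ω₂) = (0.344428, 0.252135) ; Δ = (0.042330, 0.016447)
  [+6]  conj(Y_{6,6})(Ω₁) = (0.000014, -0.023212) ; Y_{6,6}(Ω₂) = (-0.044384, -0.238241) ; Δ = (-0.005531, 0.001027)
Σ over m = (-0.263135, 0.000000); ×(4π/13) → (-0.254358, 0.000000). Real part: -0.254358

-0.254358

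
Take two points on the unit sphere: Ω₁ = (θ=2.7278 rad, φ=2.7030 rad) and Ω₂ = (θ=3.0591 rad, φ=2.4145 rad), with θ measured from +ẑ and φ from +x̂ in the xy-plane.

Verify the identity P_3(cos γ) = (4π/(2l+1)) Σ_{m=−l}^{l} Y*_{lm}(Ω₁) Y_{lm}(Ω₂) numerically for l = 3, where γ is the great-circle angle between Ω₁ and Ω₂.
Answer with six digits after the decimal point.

0.688383

Expand P_3 via completeness: Σ_{m} conj(Y_{3,m}) at Ω₁ times Y_{3,m} at Ω₂ —
  [-3]  conj(Y_{3,-3})(Ω₁) = -0.00684 + 0.02624j ; Y_{3,-3}(Ω₂) = 0.00013 - 0.00019j ; Δ = 0.00000 + 0.00000j
  [-2]  conj(Y_{3,-2})(Ω₁) = -0.09672 + 0.11633j ; Y_{3,-2}(Ω₂) = -0.00080 - 0.00687j ; Δ = 0.00088 + 0.00057j
  [-1]  conj(Y_{3,-1})(Ω₁) = -0.37549 + 0.17613j ; Y_{3,-1}(Ω₂) = -0.07891 - 0.07020j ; Δ = 0.04199 + 0.01246j
  [+0]  conj(Y_{3,0})(Ω₁) = -0.40716 + 0.00000j ; Y_{3,0}(Ω₂) = -0.73119 + 0.00000j ; Δ = 0.29771 + 0.00000j
  [+1]  conj(Y_{3,1})(Ω₁) = 0.37549 + 0.17613j ; Y_{3,1}(Ω₂) = 0.07891 - 0.07020j ; Δ = 0.04199 - 0.01246j
  [+2]  conj(Y_{3,2})(Ω₁) = -0.09672 - 0.11633j ; Y_{3,2}(Ω₂) = -0.00080 + 0.00687j ; Δ = 0.00088 - 0.00057j
  [+3]  conj(Y_{3,3})(Ω₁) = 0.00684 + 0.02624j ; Y_{3,3}(Ω₂) = -0.00013 - 0.00019j ; Δ = 0.00000 - 0.00000j
Total Σ_m = 0.38346 + 0.00000j. Multiply by 1.795196: 0.68838 + 0.00000j. P_3(cos γ) = 0.688383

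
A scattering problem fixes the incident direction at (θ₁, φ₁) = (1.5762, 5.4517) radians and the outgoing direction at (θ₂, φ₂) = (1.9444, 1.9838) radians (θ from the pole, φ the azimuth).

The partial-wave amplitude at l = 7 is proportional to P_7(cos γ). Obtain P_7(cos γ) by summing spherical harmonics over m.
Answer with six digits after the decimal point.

Term-by-term m-sum for l=7 (normalisation 4π/15 = 0.837758):
  m=-7: Y*=(0.447395, 0.223217)  Y=(0.075176, -0.293720)  product (0.099197, -0.114628)
  m=-6: Y*=(-0.002760, -0.009725)  Y=(-0.350342, -0.273912)  product (-0.001697, 0.004163)
  m=-5: Y*=(0.193251, -0.311719)  Y=(-0.165324, 0.089080)  product (-0.004181, 0.068750)
  m=-4: Y*=(-0.011693, 0.002180)  Y=(-0.020707, -0.254392)  product (0.000797, 0.002929)
  m=-3: Y*=(-0.264612, -0.199966)  Y=(-0.274694, -0.094638)  product (0.053763, 0.079972)
  m=-2: Y*=(0.001167, 0.012625)  Y=(0.096783, -0.104981)  product (0.001438, 0.001099)
  m=-1: Y*=(-0.215012, 0.235804)  Y=(-0.124438, -0.283972)  product (0.093717, 0.031714)
  m=+0: Y*=(0.012911, -0.000000)  Y=(0.107731, 0.000000)  product (0.001391, 0.000000)
  m=+1: Y*=(0.215012, 0.235804)  Y=(0.124438, -0.283972)  product (0.093717, -0.031714)
  m=+2: Y*=(0.001167, -0.012625)  Y=(0.096783, 0.104981)  product (0.001438, -0.001099)
  m=+3: Y*=(0.264612, -0.199966)  Y=(0.274694, -0.094638)  product (0.053763, -0.079972)
  m=+4: Y*=(-0.011693, -0.002180)  Y=(-0.020707, 0.254392)  product (0.000797, -0.002929)
  m=+5: Y*=(-0.193251, -0.311719)  Y=(0.165324, 0.089080)  product (-0.004181, -0.068750)
  m=+6: Y*=(-0.002760, 0.009725)  Y=(-0.350342, 0.273912)  product (-0.001697, -0.004163)
  m=+7: Y*=(-0.447395, 0.223217)  Y=(-0.075176, -0.293720)  product (0.099197, 0.114628)
Σ over m = (0.487460, 0.000000); ×(4π/15) → (0.408373, 0.000000). Real part: 0.408373

0.408373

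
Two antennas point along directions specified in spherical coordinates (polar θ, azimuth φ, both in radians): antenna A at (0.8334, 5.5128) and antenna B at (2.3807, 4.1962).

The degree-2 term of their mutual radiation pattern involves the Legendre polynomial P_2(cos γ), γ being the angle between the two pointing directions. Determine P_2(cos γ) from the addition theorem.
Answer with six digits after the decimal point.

Summing Y*_{l m}(θ₁,φ₁)·Y_{l m}(θ₂,φ₂) over m ∈ [−2, 2]; prefactor 4π/(2·2+1) = 2.513274:
  term(m=-2) = -0.033958+0.018923i   from Y*(Ω₁)=+0.006354-0.211555i, Y(Ω₂)=-0.094185-0.157689i
  term(m=-1) = -0.037303-0.143575i   from Y*(Ω₁)=+0.275930-0.267767i, Y(Ω₂)=+0.190424-0.335542i
  term(m=+0) = +0.020321+0.000000i   from Y*(Ω₁)=+0.112347-0.000000i, Y(Ω₂)=+0.180873+0.000000i
  term(m=+1) = -0.037303+0.143575i   from Y*(Ω₁)=-0.275930-0.267767i, Y(Ω₂)=-0.190424-0.335542i
  term(m=+2) = -0.033958-0.018923i   from Y*(Ω₁)=+0.006354+0.211555i, Y(Ω₂)=-0.094185+0.157689i
Σ over m = -0.122203-0.000000i; ×(4π/5) → -0.307129-0.000000i. Real part: -0.307129

-0.307129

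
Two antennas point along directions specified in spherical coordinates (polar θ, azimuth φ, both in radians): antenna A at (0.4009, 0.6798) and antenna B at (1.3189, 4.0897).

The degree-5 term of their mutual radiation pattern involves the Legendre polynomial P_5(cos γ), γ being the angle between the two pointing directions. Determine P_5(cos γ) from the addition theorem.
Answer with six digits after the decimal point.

Expand P_5 via completeness: Σ_{m} conj(Y_{5,m}) at Ω₁ times Y_{5,m} at Ω₂ —
  [-5]  conj(Y_{5,-5})(Ω₁) = (-0.004062, -0.001069) ; Y_{5,-5}(Ω₂) = (-0.011127, -0.395218) ; Δ = (-0.000377, 0.001617)
  [-4]  conj(Y_{5,-4})(Ω₁) = (-0.028587, 0.012848) ; Y_{5,-4}(Ω₂) = (-0.255998, 0.194949) ; Δ = (0.004813, -0.008862)
  [-3]  conj(Y_{5,-3})(Ω₁) = (-0.061559, 0.121607) ; Y_{5,-3}(Ω₂) = (-0.132464, -0.040580) ; Δ = (0.013089, -0.013610)
  [-2]  conj(Y_{5,-2})(Ω₁) = (0.076872, 0.358554) ; Y_{5,-2}(Ω₂) = (0.103052, 0.305418) ; Δ = (-0.101587, 0.060428)
  [-1]  conj(Y_{5,-1})(Ω₁) = (0.410477, 0.331801) ; Y_{5,-1}(Ω₂) = (-0.038232, 0.053250) ; Δ = (-0.033362, 0.009172)
  [+0]  conj(Y_{5,0})(Ω₁) = (0.100438, -0.000000) ; Y_{5,0}(Ω₂) = (0.317566, 0.000000) ; Δ = (0.031896, 0.000000)
  [+1]  conj(Y_{5,1})(Ω₁) = (-0.410477, 0.331801) ; Y_{5,1}(Ω₂) = (0.038232, 0.053250) ; Δ = (-0.033362, -0.009172)
  [+2]  conj(Y_{5,2})(Ω₁) = (0.076872, -0.358554) ; Y_{5,2}(Ω₂) = (0.103052, -0.305418) ; Δ = (-0.101587, -0.060428)
  [+3]  conj(Y_{5,3})(Ω₁) = (0.061559, 0.121607) ; Y_{5,3}(Ω₂) = (0.132464, -0.040580) ; Δ = (0.013089, 0.013610)
  [+4]  conj(Y_{5,4})(Ω₁) = (-0.028587, -0.012848) ; Y_{5,4}(Ω₂) = (-0.255998, -0.194949) ; Δ = (0.004813, 0.008862)
  [+5]  conj(Y_{5,5})(Ω₁) = (0.004062, -0.001069) ; Y_{5,5}(Ω₂) = (0.011127, -0.395218) ; Δ = (-0.000377, -0.001617)
Σ over m = (-0.202953, 0.000000); ×(4π/11) → (-0.231852, 0.000000). Real part: -0.231852

-0.231852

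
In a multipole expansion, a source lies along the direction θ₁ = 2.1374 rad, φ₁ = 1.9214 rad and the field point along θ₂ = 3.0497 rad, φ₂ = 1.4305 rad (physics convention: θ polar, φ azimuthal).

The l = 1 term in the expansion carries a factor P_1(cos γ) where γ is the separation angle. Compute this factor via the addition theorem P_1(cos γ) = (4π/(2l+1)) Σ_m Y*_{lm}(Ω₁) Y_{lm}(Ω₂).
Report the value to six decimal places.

Term-by-term m-sum for l=1 (normalisation 4π/3 = 4.188790):
  [-1]  conj(Y_{1,-1})(Ω₁) = -0.100121+0.273770i ; Y_{1,-1}(Ω₂) = +0.004433-0.031392i ; Δ = +0.008150+0.004357i
  [+0]  conj(Y_{1,0})(Ω₁) = -0.262267-0.000000i ; Y_{1,0}(Ω₂) = -0.486541+0.000000i ; Δ = +0.127604+0.000000i
  [+1]  conj(Y_{1,1})(Ω₁) = +0.100121+0.273770i ; Y_{1,1}(Ω₂) = -0.004433-0.031392i ; Δ = +0.008150-0.004357i
Total Σ_m = +0.143904+0.000000i. Multiply by 4.188790: +0.602785+0.000000i. P_1(cos γ) = 0.602785

0.602785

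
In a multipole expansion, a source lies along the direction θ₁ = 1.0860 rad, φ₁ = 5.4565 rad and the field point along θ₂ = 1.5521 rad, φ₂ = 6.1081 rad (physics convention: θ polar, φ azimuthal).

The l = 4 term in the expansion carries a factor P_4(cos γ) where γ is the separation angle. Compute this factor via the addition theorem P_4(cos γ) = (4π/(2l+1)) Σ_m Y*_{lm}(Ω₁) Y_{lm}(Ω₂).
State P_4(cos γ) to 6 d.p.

Summing Y*_{l m}(θ₁,φ₁)·Y_{l m}(θ₂,φ₂) over m ∈ [−4, 4]; prefactor 4π/(2·4+1) = 1.396263:
  m=-4: Y*=(-0.267496, 0.044583)  Y=(0.338134, 0.285004)  product (-0.103156, -0.061162)
  m=-3: Y*=(-0.318785, -0.248196)  Y=(0.020235, 0.011728)  product (-0.003540, -0.008761)
  m=-2: Y*=(-0.011238, -0.135781)  Y=(-0.313344, -0.114440)  product (-0.012018, 0.043832)
  m=-1: Y*=(-0.195505, 0.212354)  Y=(-0.026102, -0.004617)  product (0.006084, -0.004640)
  m=+0: Y*=(-0.197246, -0.000000)  Y=(0.316248, 0.000000)  product (-0.062379, -0.000000)
  m=+1: Y*=(0.195505, 0.212354)  Y=(0.026102, -0.004617)  product (0.006084, 0.004640)
  m=+2: Y*=(-0.011238, 0.135781)  Y=(-0.313344, 0.114440)  product (-0.012018, -0.043832)
  m=+3: Y*=(0.318785, -0.248196)  Y=(-0.020235, 0.011728)  product (-0.003540, 0.008761)
  m=+4: Y*=(-0.267496, -0.044583)  Y=(0.338134, -0.285004)  product (-0.103156, 0.061162)
Σ over m = (-0.287638, -0.000000); ×(4π/9) → (-0.401618, -0.000000). Real part: -0.401618

-0.401618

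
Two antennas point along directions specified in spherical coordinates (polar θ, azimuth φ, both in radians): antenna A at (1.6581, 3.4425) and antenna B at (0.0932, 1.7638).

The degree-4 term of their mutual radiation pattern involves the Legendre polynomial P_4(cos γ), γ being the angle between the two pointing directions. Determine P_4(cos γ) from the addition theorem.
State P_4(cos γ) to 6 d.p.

Summing Y*_{l m}(θ₁,φ₁)·Y_{l m}(θ₂,φ₂) over m ∈ [−4, 4]; prefactor 4π/(2·4+1) = 1.396263:
  m=-4: (0.156451, 0.406781) × (0.000024, -0.000023) = (0.000013, 0.000006)  (running Σ = (0.000013, 0.000006))
  m=-3: (0.066838, 0.084699) × (0.000550, 0.000841) = (-0.000034, 0.000103)  (running Σ = (-0.000021, 0.000109))
  m=-2: (-0.259091, -0.177945) × (-0.015942, 0.006479) = (0.005283, 0.001158)  (running Σ = (0.005262, 0.001267))
  m=-1: (-0.115650, -0.035890) × (-0.033123, -0.169483) = (-0.002252, 0.020790)  (running Σ = (0.003010, 0.022057))
  m=0: (0.293443, -0.000000) × (0.809913, 0.000000) = (0.237664, 0.000000)  (running Σ = (0.240674, 0.022057))
  m=1: (0.115650, -0.035890) × (0.033123, -0.169483) = (-0.002252, -0.020790)  (running Σ = (0.238422, 0.001267))
  m=2: (-0.259091, 0.177945) × (-0.015942, -0.006479) = (0.005283, -0.001158)  (running Σ = (0.243705, 0.000109))
  m=3: (-0.066838, 0.084699) × (-0.000550, 0.000841) = (-0.000034, -0.000103)  (running Σ = (0.243671, 0.000006))
  m=4: (0.156451, -0.406781) × (0.000024, 0.000023) = (0.000013, -0.000006)  (running Σ = (0.243684, -0.000000))
Total Σ_m = (0.243684, -0.000000). Multiply by 1.396263: (0.340247, -0.000000). P_4(cos γ) = 0.340247

0.340247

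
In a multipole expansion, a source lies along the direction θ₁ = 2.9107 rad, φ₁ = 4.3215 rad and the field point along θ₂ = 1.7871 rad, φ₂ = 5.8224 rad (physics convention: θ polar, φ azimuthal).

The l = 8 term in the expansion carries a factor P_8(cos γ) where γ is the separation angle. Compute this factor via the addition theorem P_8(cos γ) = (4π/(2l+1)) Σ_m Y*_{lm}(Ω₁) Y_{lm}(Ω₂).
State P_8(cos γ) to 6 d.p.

Term-by-term m-sum for l=8 (normalisation 4π/17 = 0.739198):
  m=-8: (-0.000004, -0.000000) × (-0.365058, -0.221160) = (0.000001, 0.000001)  (running Σ = (0.000001, 0.000001))
  m=-7: (-0.000026, 0.000061) × (0.373844, 0.031441) = (-0.000012, 0.000022)  (running Σ = (-0.000010, 0.000023))
  m=-6: (0.000500, 0.000511) × (0.093903, -0.037167) = (0.000066, 0.000029)  (running Σ = (0.000056, 0.000052))
  m=-5: (0.005167, -0.002086) × (-0.239682, 0.266145) = (-0.000683, 0.001875)  (running Σ = (-0.000628, 0.001927))
  m=-4: (0.000233, -0.032224) × (0.004944, -0.017702) = (-0.000569, -0.000163)  (running Σ = (-0.001197, 0.001764))
  m=-3: (-0.125720, -0.052877) × (-0.061679, -0.323432) = (-0.009348, 0.043923)  (running Σ = (-0.010545, 0.045687))
  m=-2: (-0.282269, 0.280233) × (0.042900, 0.056523) = (-0.027949, -0.003933)  (running Σ = (-0.038494, 0.041754))
  m=-1: (0.257743, 0.625447) × (0.279692, 0.138847) = (-0.014753, 0.210719)  (running Σ = (-0.053246, 0.252474))
  m=0: (0.286060, -0.000000) × (-0.086140, 0.000000) = (-0.024641, 0.000000)  (running Σ = (-0.077887, 0.252474))
  m=1: (-0.257743, 0.625447) × (-0.279692, 0.138847) = (-0.014753, -0.210719)  (running Σ = (-0.092640, 0.041754))
  m=2: (-0.282269, -0.280233) × (0.042900, -0.056523) = (-0.027949, 0.003933)  (running Σ = (-0.120589, 0.045687))
  m=3: (0.125720, -0.052877) × (0.061679, -0.323432) = (-0.009348, -0.043923)  (running Σ = (-0.129937, 0.001764))
  m=4: (0.000233, 0.032224) × (0.004944, 0.017702) = (-0.000569, 0.000163)  (running Σ = (-0.130506, 0.001927))
  m=5: (-0.005167, -0.002086) × (0.239682, 0.266145) = (-0.000683, -0.001875)  (running Σ = (-0.131189, 0.000052))
  m=6: (0.000500, -0.000511) × (0.093903, 0.037167) = (0.000066, -0.000029)  (running Σ = (-0.131123, 0.000023))
  m=7: (0.000026, 0.000061) × (-0.373844, 0.031441) = (-0.000012, -0.000022)  (running Σ = (-0.131135, 0.000001))
  m=8: (-0.000004, 0.000000) × (-0.365058, 0.221160) = (0.000001, -0.000001)  (running Σ = (-0.131133, 0.000000))
Accumulated sum (-0.131133, 0.000000); after 4π/(2l+1) scaling, (-0.096934, 0.000000) ⇒ P_8 = -0.096934

-0.096934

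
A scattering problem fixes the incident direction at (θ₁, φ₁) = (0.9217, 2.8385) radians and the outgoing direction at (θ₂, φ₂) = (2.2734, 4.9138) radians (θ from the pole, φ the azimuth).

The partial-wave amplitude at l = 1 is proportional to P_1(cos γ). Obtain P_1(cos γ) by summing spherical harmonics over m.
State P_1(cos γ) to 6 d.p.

Summing Y*_{l m}(θ₁,φ₁)·Y_{l m}(θ₂,φ₂) over m ∈ [−1, 1]; prefactor 4π/(2·1+1) = 4.188790:
  term(m=-1) = (-0.035078, -0.063529)   from Y*(Ω₁)=(-0.262686, 0.082149), Y(Ω₂)=(0.052747, 0.258338)
  term(m=+0) = (-0.093251, 0.000000)   from Y*(Ω₁)=(0.295344, -0.000000), Y(Ω₂)=(-0.315738, 0.000000)
  term(m=+1) = (-0.035078, 0.063529)   from Y*(Ω₁)=(0.262686, 0.082149), Y(Ω₂)=(-0.052747, 0.258338)
Σ over m = (-0.163408, 0.000000); ×(4π/3) → (-0.684481, 0.000000). Real part: -0.684481

-0.684481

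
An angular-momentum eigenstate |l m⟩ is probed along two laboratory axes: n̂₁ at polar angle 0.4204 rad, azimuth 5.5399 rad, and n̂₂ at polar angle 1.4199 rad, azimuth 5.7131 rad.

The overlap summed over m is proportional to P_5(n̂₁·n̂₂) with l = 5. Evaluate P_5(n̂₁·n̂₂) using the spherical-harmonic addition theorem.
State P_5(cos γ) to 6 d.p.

Expand P_5 via completeness: Σ_{m} conj(Y_{5,m}) at Ω₁ times Y_{5,m} at Ω₂ —
  [-5]  conj(Y_{5,-5})(Ω₁) = -0.00441 + 0.00286j ; Y_{5,-5}(Ω₂) = -0.41990 + 0.12584j ; Δ = 0.00149 - 0.00175j
  [-4]  conj(Y_{5,-4})(Ω₁) = -0.03665 - 0.00623j ; Y_{5,-4}(Ω₂) = -0.13732 + 0.15991j ; Δ = 0.00603 - 0.00500j
  [-3]  conj(Y_{5,-3})(Ω₁) = -0.09362 - 0.12086j ; Y_{5,-3}(Ω₂) = 0.03702 - 0.26371j ; Δ = -0.03534 + 0.02022j
  [-2]  conj(Y_{5,-2})(Ω₁) = 0.03253 - 0.38527j ; Y_{5,-2}(Ω₂) = -0.09690 - 0.21094j ; Δ = -0.08442 + 0.03047j
  [-1]  conj(Y_{5,-1})(Ω₁) = 0.37714 - 0.34664j ; Y_{5,-1}(Ω₂) = 0.18509 + 0.11866j ; Δ = 0.11094 - 0.01941j
  [+0]  conj(Y_{5,0})(Ω₁) = 0.04486 + 0.00000j ; Y_{5,0}(Ω₂) = 0.23646 + 0.00000j ; Δ = 0.01061 + 0.00000j
  [+1]  conj(Y_{5,1})(Ω₁) = -0.37714 - 0.34664j ; Y_{5,1}(Ω₂) = -0.18509 + 0.11866j ; Δ = 0.11094 + 0.01941j
  [+2]  conj(Y_{5,2})(Ω₁) = 0.03253 + 0.38527j ; Y_{5,2}(Ω₂) = -0.09690 + 0.21094j ; Δ = -0.08442 - 0.03047j
  [+3]  conj(Y_{5,3})(Ω₁) = 0.09362 - 0.12086j ; Y_{5,3}(Ω₂) = -0.03702 - 0.26371j ; Δ = -0.03534 - 0.02022j
  [+4]  conj(Y_{5,4})(Ω₁) = -0.03665 + 0.00623j ; Y_{5,4}(Ω₂) = -0.13732 - 0.15991j ; Δ = 0.00603 + 0.00500j
  [+5]  conj(Y_{5,5})(Ω₁) = 0.00441 + 0.00286j ; Y_{5,5}(Ω₂) = 0.41990 + 0.12584j ; Δ = 0.00149 + 0.00175j
Σ over m = 0.00801 - 0.00000j; ×(4π/11) → 0.00915 - 0.00000j. Real part: 0.009151

0.009151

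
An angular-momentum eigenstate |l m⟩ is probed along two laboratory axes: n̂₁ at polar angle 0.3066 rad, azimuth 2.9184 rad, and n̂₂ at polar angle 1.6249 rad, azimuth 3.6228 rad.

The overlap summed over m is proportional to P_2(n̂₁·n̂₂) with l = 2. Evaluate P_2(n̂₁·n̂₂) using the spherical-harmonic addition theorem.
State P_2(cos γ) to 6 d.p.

Term-by-term m-sum for l=2 (normalisation 4π/5 = 2.513274):
  term(m=-2) = 0.00219 - 0.01337j   from Y*(Ω₁)=0.03174 - 0.01519j, Y(Ω₂)=0.22013 - 0.31604j
  term(m=-1) = -0.00707 + 0.00601j   from Y*(Ω₁)=-0.21678 + 0.04920j, Y(Ω₂)=0.03698 - 0.01931j
  term(m=+0) = -0.17025 + 0.00000j   from Y*(Ω₁)=0.54459 + 0.00000j, Y(Ω₂)=-0.31262 + 0.00000j
  term(m=+1) = -0.00707 - 0.00601j   from Y*(Ω₁)=0.21678 + 0.04920j, Y(Ω₂)=-0.03698 - 0.01931j
  term(m=+2) = 0.00219 + 0.01337j   from Y*(Ω₁)=0.03174 + 0.01519j, Y(Ω₂)=0.22013 + 0.31604j
Total Σ_m = -0.18001 + 0.00000j. Multiply by 2.513274: -0.45242 + 0.00000j. P_2(cos γ) = -0.452424

-0.452424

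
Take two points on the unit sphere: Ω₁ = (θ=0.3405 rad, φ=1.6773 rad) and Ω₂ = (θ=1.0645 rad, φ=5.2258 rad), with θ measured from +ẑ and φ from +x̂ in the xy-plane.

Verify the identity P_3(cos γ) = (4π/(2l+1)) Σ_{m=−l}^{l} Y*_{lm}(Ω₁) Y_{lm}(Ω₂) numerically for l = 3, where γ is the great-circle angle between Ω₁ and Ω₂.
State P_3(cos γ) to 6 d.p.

Expand P_3 via completeness: Σ_{m} conj(Y_{3,m}) at Ω₁ times Y_{3,m} at Ω₂ —
  m=-3: Y*=+0.004881-0.014753i  Y=-0.278943-0.008528i  product -0.001487+0.004074i
  m=-2: Y*=-0.105008-0.022712i  Y=-0.196175+0.324340i  product +0.027966-0.029603i
  m=-1: Y*=-0.039494+0.369424i  Y=+0.024410+0.043292i  product -0.016957+0.007308i
  m=+0: Y*=+0.507352-0.000000i  Y=-0.330116+0.000000i  product -0.167485+0.000000i
  m=+1: Y*=+0.039494+0.369424i  Y=-0.024410+0.043292i  product -0.016957-0.007308i
  m=+2: Y*=-0.105008+0.022712i  Y=-0.196175-0.324340i  product +0.027966+0.029603i
  m=+3: Y*=-0.004881-0.014753i  Y=+0.278943-0.008528i  product -0.001487-0.004074i
Accumulated sum -0.148441-0.000000i; after 4π/(2l+1) scaling, -0.266480-0.000000i ⇒ P_3 = -0.266480

-0.266480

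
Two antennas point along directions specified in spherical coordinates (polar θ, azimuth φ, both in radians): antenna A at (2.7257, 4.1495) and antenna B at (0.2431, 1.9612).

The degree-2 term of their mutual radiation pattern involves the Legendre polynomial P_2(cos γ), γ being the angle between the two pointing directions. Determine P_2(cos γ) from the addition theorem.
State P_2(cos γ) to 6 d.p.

0.837176

Summing Y*_{l m}(θ₁,φ₁)·Y_{l m}(θ₂,φ₂) over m ∈ [−2, 2]; prefactor 4π/(2·2+1) = 2.513274:
  m=-2: -0.027141+0.056907i × -0.015899+0.015753i = -0.000465-0.001332i  (running Σ = -0.000465-0.001332i)
  m=-1: +0.152357+0.241460i × -0.068689-0.166913i = +0.029838-0.042016i  (running Σ = +0.029373-0.043348i)
  m=0: +0.476347-0.000000i × +0.575959+0.000000i = +0.274357+0.000000i  (running Σ = +0.303729-0.043348i)
  m=1: -0.152357+0.241460i × +0.068689-0.166913i = +0.029838+0.042016i  (running Σ = +0.333567-0.001332i)
  m=2: -0.027141-0.056907i × -0.015899-0.015753i = -0.000465+0.001332i  (running Σ = +0.333102+0.000000i)
Accumulated sum +0.333102+0.000000i; after 4π/(2l+1) scaling, +0.837176+0.000000i ⇒ P_2 = 0.837176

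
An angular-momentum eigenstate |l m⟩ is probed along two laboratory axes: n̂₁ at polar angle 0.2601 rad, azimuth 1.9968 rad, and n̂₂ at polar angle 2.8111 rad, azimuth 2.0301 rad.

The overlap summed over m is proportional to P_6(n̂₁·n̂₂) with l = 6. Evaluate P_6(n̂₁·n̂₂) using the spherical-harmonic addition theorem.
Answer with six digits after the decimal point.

Expand P_6 via completeness: Σ_{m} conj(Y_{6,m}) at Ω₁ times Y_{6,m} at Ω₂ —
  m=-6: 0.00012 - 0.00008j × 0.00052 + 0.00021j = 0.00000 - 0.00000j  (running Σ = 0.00000 - 0.00000j)
  m=-5: -0.00154 - 0.00097j × 0.00426 - 0.00378j = -0.00001 + 0.00000j  (running Σ = -0.00001 + 0.00000j)
  m=-4: -0.00192 + 0.01434j × -0.00921 - 0.03375j = 0.00050 - 0.00007j  (running Σ = 0.00049 - 0.00007j)
  m=-3: 0.07455 - 0.02247j × -0.14138 - 0.02761j = -0.01116 + 0.00112j  (running Σ = -0.01067 + 0.00105j)
  m=-2: -0.18397 - 0.21027j × -0.23546 + 0.30833j = 0.10815 - 0.00721j  (running Σ = 0.09748 - 0.00616j)
  m=-1: -0.24385 + 0.53735j × 0.25647 + 0.51856j = -0.34119 + 0.01137j  (running Σ = -0.24371 + 0.00521j)
  m=0: 0.41162 + 0.00000j × 0.14180 + 0.00000j = 0.05837 + 0.00000j  (running Σ = -0.18534 + 0.00521j)
  m=1: 0.24385 + 0.53735j × -0.25647 + 0.51856j = -0.34119 - 0.01137j  (running Σ = -0.52653 - 0.00616j)
  m=2: -0.18397 + 0.21027j × -0.23546 - 0.30833j = 0.10815 + 0.00721j  (running Σ = -0.41839 + 0.00105j)
  m=3: -0.07455 - 0.02247j × 0.14138 - 0.02761j = -0.01116 - 0.00112j  (running Σ = -0.42955 - 0.00007j)
  m=4: -0.00192 - 0.01434j × -0.00921 + 0.03375j = 0.00050 + 0.00007j  (running Σ = -0.42905 + 0.00000j)
  m=5: 0.00154 - 0.00097j × -0.00426 - 0.00378j = -0.00001 - 0.00000j  (running Σ = -0.42906 - 0.00000j)
  m=6: 0.00012 + 0.00008j × 0.00052 - 0.00021j = 0.00000 + 0.00000j  (running Σ = -0.42906 + 0.00000j)
Σ over m = -0.42906 + 0.00000j; ×(4π/13) → -0.41475 + 0.00000j. Real part: -0.414745

-0.414745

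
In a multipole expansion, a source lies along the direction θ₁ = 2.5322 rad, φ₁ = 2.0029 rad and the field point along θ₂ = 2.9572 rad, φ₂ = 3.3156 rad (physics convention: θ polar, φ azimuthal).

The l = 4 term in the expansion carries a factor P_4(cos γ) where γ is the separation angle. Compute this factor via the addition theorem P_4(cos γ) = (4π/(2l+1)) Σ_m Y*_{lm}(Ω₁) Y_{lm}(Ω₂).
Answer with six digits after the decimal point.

Term-by-term m-sum for l=4 (normalisation 4π/9 = 1.396263):
  term(m=-4) = 0.00001 + 0.00002j   from Y*(Ω₁)=-0.00746 + 0.04691j, Y(Ω₂)=0.00038 - 0.00032j
  term(m=-3) = -0.00102 + 0.00104j   from Y*(Ω₁)=-0.18525 + 0.05217j, Y(Ω₂)=0.00657 - 0.00378j
  term(m=-2) = -0.02290 - 0.01300j   from Y*(Ω₁)=-0.26374 - 0.30897j, Y(Ω₂)=0.06094 - 0.02211j
  term(m=-1) = 0.03105 - 0.11762j   from Y*(Ω₁)=0.15870 - 0.34413j, Y(Ω₂)=0.31617 - 0.05558j
  term(m=+0) = -0.10098 + 0.00000j   from Y*(Ω₁)=-0.14258 + 0.00000j, Y(Ω₂)=0.70822 + 0.00000j
  term(m=+1) = 0.03105 + 0.11762j   from Y*(Ω₁)=-0.15870 - 0.34413j, Y(Ω₂)=-0.31617 - 0.05558j
  term(m=+2) = -0.02290 + 0.01300j   from Y*(Ω₁)=-0.26374 + 0.30897j, Y(Ω₂)=0.06094 + 0.02211j
  term(m=+3) = -0.00102 - 0.00104j   from Y*(Ω₁)=0.18525 + 0.05217j, Y(Ω₂)=-0.00657 - 0.00378j
  term(m=+4) = 0.00001 - 0.00002j   from Y*(Ω₁)=-0.00746 - 0.04691j, Y(Ω₂)=0.00038 + 0.00032j
Accumulated sum -0.08670 - 0.00000j; after 4π/(2l+1) scaling, -0.12106 - 0.00000j ⇒ P_4 = -0.121061

-0.121061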